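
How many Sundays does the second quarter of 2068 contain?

13

Apr 1, 2068 is a Sunday.
From Apr 1, 2068 to Jun 30, 2068 is 91 days inclusive.
91 = 7 × 13, so the span is exactly 13 full weeks.
Each full week contributes one Sunday: 13 so far.
Total: 13.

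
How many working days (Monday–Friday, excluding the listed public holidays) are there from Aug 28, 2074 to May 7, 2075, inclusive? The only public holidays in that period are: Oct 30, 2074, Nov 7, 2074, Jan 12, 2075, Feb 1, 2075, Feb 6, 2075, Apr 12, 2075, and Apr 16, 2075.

Aug 28, 2074 is a Tuesday.
From Aug 28, 2074 to May 7, 2075 is 253 days inclusive.
253 = 7 × 36 + 1, so there are 36 full weeks plus 1 extra day.
Each full week contributes 5 weekdays (Mon–Fri): 36 × 5 = 180.
The 1 extra day is Tuesday — 1 of them qualifies.
Total: 180 + 1 = 181.
Holidays: Oct 30, 2074 (Tue); Nov 7, 2074 (Wed); Jan 12, 2075 (Sat); Feb 1, 2075 (Fri); Feb 6, 2075 (Wed); Apr 12, 2075 (Fri); Apr 16, 2075 (Tue).
6 of the 7 holidays fall on weekdays; the rest are weekends and were already excluded.
Business days: 181 − 6 = 175.

175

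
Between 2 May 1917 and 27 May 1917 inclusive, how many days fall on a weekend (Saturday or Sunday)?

8

2 May 1917 is a Wednesday.
The range spans 26 days (inclusive of both endpoints).
26 = 7 × 3 + 5, so there are 3 full weeks plus 5 extra days.
Each full week contributes 2 weekend days (Sat, Sun): 3 × 2 = 6.
The 5 extra days are Wednesday, Thursday, Friday, Saturday, Sunday — 2 of them qualify.
Total: 6 + 2 = 8.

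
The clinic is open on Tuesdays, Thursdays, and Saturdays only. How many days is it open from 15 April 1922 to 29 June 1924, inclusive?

15 April 1922 is a Saturday.
From 15 April 1922 to 29 June 1924 is 807 days inclusive.
807 = 7 × 115 + 2, so there are 115 full weeks plus 2 extra days.
Each full week contributes 3 days from the set (Tue, Thu, Sat): 115 × 3 = 345.
The 2 extra days are Sat, Sun — 1 of them qualifies.
Total: 345 + 1 = 346.

346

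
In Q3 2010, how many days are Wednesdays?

1 July 2010 is a Thursday.
The range spans 92 days (inclusive of both endpoints).
92 = 7 × 13 + 1, so there are 13 full weeks plus 1 extra day.
Each full week contributes one Wednesday: 13 so far.
The 1 extra day is Thursday — none qualify.
Total: 13 + 0 = 13.

13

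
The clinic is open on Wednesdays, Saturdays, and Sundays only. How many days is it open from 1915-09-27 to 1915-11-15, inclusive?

21

1915-09-27 is a Monday.
The range spans 50 days (inclusive of both endpoints).
50 = 7 × 7 + 1, so there are 7 full weeks plus 1 extra day.
Each full week contributes 3 days from the set (Wed, Sat, Sun): 7 × 3 = 21.
The 1 extra day is Mon — none qualify.
Total: 21 + 0 = 21.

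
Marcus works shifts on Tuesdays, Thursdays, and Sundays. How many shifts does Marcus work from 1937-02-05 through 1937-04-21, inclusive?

32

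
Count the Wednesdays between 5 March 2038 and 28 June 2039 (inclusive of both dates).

68 Wednesdays

5 March 2038 is a Friday.
From 5 March 2038 to 28 June 2039 is 481 days inclusive.
481 = 7 × 68 + 5, so there are 68 full weeks plus 5 extra days.
Each full week contributes one Wednesday: 68 so far.
The 5 extra days are Friday, Saturday, Sunday, Monday, Tuesday — none qualify.
Total: 68 + 0 = 68.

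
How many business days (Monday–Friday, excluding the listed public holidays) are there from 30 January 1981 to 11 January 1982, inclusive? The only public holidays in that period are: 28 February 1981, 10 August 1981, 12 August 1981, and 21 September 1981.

30 January 1981 is a Friday.
The range spans 347 days (inclusive of both endpoints).
347 = 7 × 49 + 4, so there are 49 full weeks plus 4 extra days.
Each full week contributes 5 weekdays (Mon–Fri): 49 × 5 = 245.
The 4 extra days are Friday, Saturday, Sunday, Monday — 2 of them qualify.
Total: 245 + 2 = 247.
Holidays: 28 February 1981 (Sat); 10 August 1981 (Mon); 12 August 1981 (Wed); 21 September 1981 (Mon).
3 of the 4 holidays fall on weekdays; the rest are weekends and were already excluded.
Business days: 247 − 3 = 244.

244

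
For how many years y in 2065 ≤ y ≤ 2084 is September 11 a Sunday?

Day of week of September 11 in each year:
2065: Fri, 2066: Sat, 2067: Sun ✓, 2068: Tue, 2069: Wed, 2070: Thu, 2071: Fri, 2072: Sun ✓, 2073: Mon, 2074: Tue, 2075: Wed, 2076: Fri, 2077: Sat, 2078: Sun ✓, 2079: Mon, 2080: Wed, 2081: Thu, 2082: Fri, 2083: Sat, 2084: Mon
Sundays: 2067, 2072, 2078.

3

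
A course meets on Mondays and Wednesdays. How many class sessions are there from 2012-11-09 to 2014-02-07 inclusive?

2012-11-09 is a Friday.
From 2012-11-09 to 2014-02-07 is 456 days inclusive.
456 = 7 × 65 + 1, so there are 65 full weeks plus 1 extra day.
Each full week contributes 2 days from the set (Mon, Wed): 65 × 2 = 130.
The 1 extra day is Fri — none qualify.
Total: 130 + 0 = 130.

130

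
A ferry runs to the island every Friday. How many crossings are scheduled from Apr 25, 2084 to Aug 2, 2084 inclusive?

14 Fridays

Apr 25, 2084 is a Tuesday.
From Apr 25, 2084 to Aug 2, 2084 is 100 days inclusive.
100 = 7 × 14 + 2, so there are 14 full weeks plus 2 extra days.
Each full week contributes one Friday: 14 so far.
The 2 extra days are Tuesday, Wednesday — none qualify.
Total: 14 + 0 = 14.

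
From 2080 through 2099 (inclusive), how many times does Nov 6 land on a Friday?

3

Day of week of November 6 in each year:
2080: Wed, 2081: Thu, 2082: Fri ✓, 2083: Sat, 2084: Mon, 2085: Tue, 2086: Wed, 2087: Thu, 2088: Sat, 2089: Sun, 2090: Mon, 2091: Tue, 2092: Thu, 2093: Fri ✓, 2094: Sat, 2095: Sun, 2096: Tue, 2097: Wed, 2098: Thu, 2099: Fri ✓
Fridays: 2082, 2093, 2099.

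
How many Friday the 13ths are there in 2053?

1

The 13th falls on a Friday when the month's 13th has weekday Fri.
Jan 13 is Mon; Feb 13 is Thu; Mar 13 is Thu; Apr 13 is Sun; May 13 is Tue; Jun 13 is Fri ✓; Jul 13 is Sun; Aug 13 is Wed; Sep 13 is Sat; Oct 13 is Mon; Nov 13 is Thu; Dec 13 is Sat.
Friday the 13ths: Jun.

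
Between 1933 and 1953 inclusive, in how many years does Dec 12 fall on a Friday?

Day of week of December 12 in each year:
1933: Tue, 1934: Wed, 1935: Thu, 1936: Sat, 1937: Sun, 1938: Mon, 1939: Tue, 1940: Thu, 1941: Fri ✓, 1942: Sat, 1943: Sun, 1944: Tue, 1945: Wed, 1946: Thu, 1947: Fri ✓, 1948: Sun, 1949: Mon, 1950: Tue, 1951: Wed, 1952: Fri ✓, 1953: Sat
Fridays: 1941, 1947, 1952.

3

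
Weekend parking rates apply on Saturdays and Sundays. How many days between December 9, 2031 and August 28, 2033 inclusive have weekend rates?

180

December 9, 2031 is a Tuesday.
That's 629 days from start to end, counting both.
629 = 7 × 89 + 6, so there are 89 full weeks plus 6 extra days.
Each full week contributes 2 weekend days (Sat, Sun): 89 × 2 = 178.
The 6 extra days are Tuesday, Wednesday, Thursday, Friday, Saturday, Sunday — 2 of them qualify.
Total: 178 + 2 = 180.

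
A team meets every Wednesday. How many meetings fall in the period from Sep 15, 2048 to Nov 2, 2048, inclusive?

Sep 15, 2048 is a Tuesday.
The range spans 49 days (inclusive of both endpoints).
49 = 7 × 7, so the span is exactly 7 full weeks.
Each full week contributes one Wednesday: 7 so far.

7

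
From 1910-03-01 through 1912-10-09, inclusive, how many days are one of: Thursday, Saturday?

1910-03-01 is a Tuesday.
The range spans 954 days (inclusive of both endpoints).
954 = 7 × 136 + 2, so there are 136 full weeks plus 2 extra days.
Each full week contributes 2 days from the set (Thu, Sat): 136 × 2 = 272.
The 2 extra days are Tuesday, Wednesday — none qualify.
Total: 272 + 0 = 272.

272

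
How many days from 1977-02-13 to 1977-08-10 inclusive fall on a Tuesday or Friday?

51

1977-02-13 is a Sunday.
That's 179 days from start to end, counting both.
179 = 7 × 25 + 4, so there are 25 full weeks plus 4 extra days.
Each full week contributes 2 days from the set (Tue, Fri): 25 × 2 = 50.
The 4 extra days are Sunday, Monday, Tuesday, Wednesday — 1 of them qualifies.
Total: 50 + 1 = 51.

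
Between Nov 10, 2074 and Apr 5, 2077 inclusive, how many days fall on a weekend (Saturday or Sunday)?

252

Nov 10, 2074 is a Saturday.
The range spans 878 days (inclusive of both endpoints).
878 = 7 × 125 + 3, so there are 125 full weeks plus 3 extra days.
Each full week contributes 2 weekend days (Sat, Sun): 125 × 2 = 250.
The 3 extra days are Saturday, Sunday, Monday — 2 of them qualify.
Total: 250 + 2 = 252.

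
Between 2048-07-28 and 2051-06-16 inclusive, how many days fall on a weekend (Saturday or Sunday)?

300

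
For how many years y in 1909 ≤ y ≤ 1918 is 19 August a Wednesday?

1

Day of week of August 19 in each year:
1909: Thu, 1910: Fri, 1911: Sat, 1912: Mon, 1913: Tue, 1914: Wed ✓, 1915: Thu, 1916: Sat, 1917: Sun, 1918: Mon
Wednesdays: 1914.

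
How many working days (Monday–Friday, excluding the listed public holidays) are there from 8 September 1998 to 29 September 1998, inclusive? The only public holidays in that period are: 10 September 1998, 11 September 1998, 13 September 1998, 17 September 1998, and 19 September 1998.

8 September 1998 is a Tuesday.
The range spans 22 days (inclusive of both endpoints).
22 = 7 × 3 + 1, so there are 3 full weeks plus 1 extra day.
Each full week contributes 5 weekdays (Mon–Fri): 3 × 5 = 15.
The 1 extra day is Tue — 1 of them qualifies.
Total: 15 + 1 = 16.
Holidays: 10 September 1998 (Thu); 11 September 1998 (Fri); 13 September 1998 (Sun); 17 September 1998 (Thu); 19 September 1998 (Sat).
3 of the 5 holidays fall on weekdays; the rest are weekends and were already excluded.
Business days: 16 − 3 = 13.

13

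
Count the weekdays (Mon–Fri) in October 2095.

21 weekdays

2095-10-01 is a Saturday.
From 2095-10-01 to 2095-10-31 is 31 days inclusive.
31 = 7 × 4 + 3, so there are 4 full weeks plus 3 extra days.
Each full week contributes 5 weekdays (Mon–Fri): 4 × 5 = 20.
The 3 extra days are Saturday, Sunday, Monday — 1 of them qualifies.
Total: 20 + 1 = 21.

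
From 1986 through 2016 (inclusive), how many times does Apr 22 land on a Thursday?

4

Day of week of April 22 in each year:
1986: Tue, 1987: Wed, 1988: Fri, 1989: Sat, 1990: Sun, 1991: Mon, 1992: Wed, 1993: Thu ✓, 1994: Fri, 1995: Sat, 1996: Mon, 1997: Tue, 1998: Wed, 1999: Thu ✓, 2000: Sat, 2001: Sun, 2002: Mon, 2003: Tue, 2004: Thu ✓, 2005: Fri, 2006: Sat, 2007: Sun, 2008: Tue, 2009: Wed, 2010: Thu ✓, 2011: Fri, 2012: Sun, 2013: Mon, 2014: Tue, 2015: Wed, 2016: Fri
Thursdays: 1993, 1999, 2004, 2010.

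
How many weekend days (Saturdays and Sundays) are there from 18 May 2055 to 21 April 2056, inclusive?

18 May 2055 is a Tuesday.
That's 340 days from start to end, counting both.
340 = 7 × 48 + 4, so there are 48 full weeks plus 4 extra days.
Each full week contributes 2 weekend days (Sat, Sun): 48 × 2 = 96.
The 4 extra days are Tue, Wed, Thu, Fri — none qualify.
Total: 96 + 0 = 96.

96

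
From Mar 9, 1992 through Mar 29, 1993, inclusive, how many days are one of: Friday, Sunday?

Mar 9, 1992 is a Monday.
The range spans 386 days (inclusive of both endpoints).
386 = 7 × 55 + 1, so there are 55 full weeks plus 1 extra day.
Each full week contributes 2 days from the set (Fri, Sun): 55 × 2 = 110.
The 1 extra day is Mon — none qualify.
Total: 110 + 0 = 110.

110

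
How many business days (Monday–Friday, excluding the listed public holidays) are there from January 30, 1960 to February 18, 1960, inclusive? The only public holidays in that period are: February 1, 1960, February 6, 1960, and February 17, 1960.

January 30, 1960 is a Saturday.
The range spans 20 days (inclusive of both endpoints).
20 = 7 × 2 + 6, so there are 2 full weeks plus 6 extra days.
Each full week contributes 5 weekdays (Mon–Fri): 2 × 5 = 10.
The 6 extra days are Sat, Sun, Mon, Tue, Wed, Thu — 4 of them qualify.
Total: 10 + 4 = 14.
Holidays: February 1, 1960 (Mon); February 6, 1960 (Sat); February 17, 1960 (Wed).
2 of the 3 holidays fall on weekdays; the rest are weekends and were already excluded.
Business days: 14 − 2 = 12.

12 business days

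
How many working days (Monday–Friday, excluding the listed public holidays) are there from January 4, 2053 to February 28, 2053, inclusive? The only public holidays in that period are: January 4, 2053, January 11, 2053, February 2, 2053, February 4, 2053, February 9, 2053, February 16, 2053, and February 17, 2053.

38 working days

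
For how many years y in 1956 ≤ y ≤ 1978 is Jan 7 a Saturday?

Day of week of January 7 in each year:
1956: Sat ✓, 1957: Mon, 1958: Tue, 1959: Wed, 1960: Thu, 1961: Sat ✓, 1962: Sun, 1963: Mon, 1964: Tue, 1965: Thu, 1966: Fri, 1967: Sat ✓, 1968: Sun, 1969: Tue, 1970: Wed, 1971: Thu, 1972: Fri, 1973: Sun, 1974: Mon, 1975: Tue, 1976: Wed, 1977: Fri, 1978: Sat ✓
Saturdays: 1956, 1961, 1967, 1978.

4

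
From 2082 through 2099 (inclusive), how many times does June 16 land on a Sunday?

Day of week of June 16 in each year:
2082: Tue, 2083: Wed, 2084: Fri, 2085: Sat, 2086: Sun ✓, 2087: Mon, 2088: Wed, 2089: Thu, 2090: Fri, 2091: Sat, 2092: Mon, 2093: Tue, 2094: Wed, 2095: Thu, 2096: Sat, 2097: Sun ✓, 2098: Mon, 2099: Tue
Sundays: 2086, 2097.

2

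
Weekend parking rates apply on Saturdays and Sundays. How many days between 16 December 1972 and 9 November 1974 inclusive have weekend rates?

16 December 1972 is a Saturday.
That's 694 days from start to end, counting both.
694 = 7 × 99 + 1, so there are 99 full weeks plus 1 extra day.
Each full week contributes 2 weekend days (Sat, Sun): 99 × 2 = 198.
The 1 extra day is Sat — 1 of them qualifies.
Total: 198 + 1 = 199.

199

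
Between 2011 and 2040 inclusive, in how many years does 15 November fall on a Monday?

4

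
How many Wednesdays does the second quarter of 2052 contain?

Apr 1, 2052 is a Monday.
From Apr 1, 2052 to Jun 30, 2052 is 91 days inclusive.
91 = 7 × 13, so the span is exactly 13 full weeks.
Each full week contributes one Wednesday: 13 so far.

13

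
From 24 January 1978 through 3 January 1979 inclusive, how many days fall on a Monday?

24 January 1978 is a Tuesday.
The range spans 345 days (inclusive of both endpoints).
345 = 7 × 49 + 2, so there are 49 full weeks plus 2 extra days.
Each full week contributes one Monday: 49 so far.
The 2 extra days are Tuesday, Wednesday — none qualify.
Total: 49 + 0 = 49.

49 Mondays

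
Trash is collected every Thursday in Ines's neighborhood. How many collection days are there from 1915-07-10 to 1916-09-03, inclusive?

1915-07-10 is a Saturday.
From 1915-07-10 to 1916-09-03 is 422 days inclusive.
422 = 7 × 60 + 2, so there are 60 full weeks plus 2 extra days.
Each full week contributes one Thursday: 60 so far.
The 2 extra days are Sat, Sun — none qualify.
Total: 60 + 0 = 60.

60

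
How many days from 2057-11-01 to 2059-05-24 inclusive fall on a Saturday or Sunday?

163

2057-11-01 is a Thursday.
The range spans 570 days (inclusive of both endpoints).
570 = 7 × 81 + 3, so there are 81 full weeks plus 3 extra days.
Each full week contributes 2 days from the set (Sat, Sun): 81 × 2 = 162.
The 3 extra days are Thursday, Friday, Saturday — 1 of them qualifies.
Total: 162 + 1 = 163.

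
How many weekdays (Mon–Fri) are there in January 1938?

January 1, 1938 is a Saturday.
From January 1, 1938 to January 31, 1938 is 31 days inclusive.
31 = 7 × 4 + 3, so there are 4 full weeks plus 3 extra days.
Each full week contributes 5 weekdays (Mon–Fri): 4 × 5 = 20.
The 3 extra days are Sat, Sun, Mon — 1 of them qualifies.
Total: 20 + 1 = 21.

21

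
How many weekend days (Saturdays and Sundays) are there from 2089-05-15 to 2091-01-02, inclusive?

2089-05-15 is a Sunday.
The range spans 598 days (inclusive of both endpoints).
598 = 7 × 85 + 3, so there are 85 full weeks plus 3 extra days.
Each full week contributes 2 weekend days (Sat, Sun): 85 × 2 = 170.
The 3 extra days are Sun, Mon, Tue — 1 of them qualifies.
Total: 170 + 1 = 171.

171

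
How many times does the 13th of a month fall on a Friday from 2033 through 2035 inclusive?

5

Friday-the-13ths by year:
2033: May
2034: Jan, Oct
2035: Apr, Jul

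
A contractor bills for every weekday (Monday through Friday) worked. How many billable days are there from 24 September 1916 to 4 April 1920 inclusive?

920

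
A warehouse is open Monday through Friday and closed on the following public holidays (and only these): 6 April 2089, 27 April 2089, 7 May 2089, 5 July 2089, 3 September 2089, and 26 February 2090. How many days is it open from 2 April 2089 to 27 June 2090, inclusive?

2 April 2089 is a Saturday.
From 2 April 2089 to 27 June 2090 is 452 days inclusive.
452 = 7 × 64 + 4, so there are 64 full weeks plus 4 extra days.
Each full week contributes 5 weekdays (Mon–Fri): 64 × 5 = 320.
The 4 extra days are Saturday, Sunday, Monday, Tuesday — 2 of them qualify.
Total: 320 + 2 = 322.
Holidays: 6 April 2089 (Wed); 27 April 2089 (Wed); 7 May 2089 (Sat); 5 July 2089 (Tue); 3 September 2089 (Sat); 26 February 2090 (Sun).
3 of the 6 holidays fall on weekdays; the rest are weekends and were already excluded.
Business days: 322 − 3 = 319.

319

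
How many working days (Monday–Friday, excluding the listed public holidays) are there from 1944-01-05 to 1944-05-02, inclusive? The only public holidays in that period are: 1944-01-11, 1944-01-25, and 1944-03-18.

83 working days

1944-01-05 is a Wednesday.
From 1944-01-05 to 1944-05-02 is 119 days inclusive.
119 = 7 × 17, so the span is exactly 17 full weeks.
Each full week contributes 5 weekdays (Mon–Fri): 17 × 5 = 85.
Holidays: 1944-01-11 (Tue); 1944-01-25 (Tue); 1944-03-18 (Sat).
2 of the 3 holidays fall on weekdays; the rest are weekends and were already excluded.
Business days: 85 − 2 = 83.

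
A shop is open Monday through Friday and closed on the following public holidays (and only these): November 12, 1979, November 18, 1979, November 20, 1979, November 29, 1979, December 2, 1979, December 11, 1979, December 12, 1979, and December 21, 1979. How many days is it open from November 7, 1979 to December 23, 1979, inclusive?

27 business days

November 7, 1979 is a Wednesday.
The range spans 47 days (inclusive of both endpoints).
47 = 7 × 6 + 5, so there are 6 full weeks plus 5 extra days.
Each full week contributes 5 weekdays (Mon–Fri): 6 × 5 = 30.
The 5 extra days are Wednesday, Thursday, Friday, Saturday, Sunday — 3 of them qualify.
Total: 30 + 3 = 33.
Holidays: November 12, 1979 (Mon); November 18, 1979 (Sun); November 20, 1979 (Tue); November 29, 1979 (Thu); December 2, 1979 (Sun); December 11, 1979 (Tue); December 12, 1979 (Wed); December 21, 1979 (Fri).
6 of the 8 holidays fall on weekdays; the rest are weekends and were already excluded.
Business days: 33 − 6 = 27.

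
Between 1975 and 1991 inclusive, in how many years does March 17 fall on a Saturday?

3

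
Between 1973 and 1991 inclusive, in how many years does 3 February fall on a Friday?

3

Day of week of February 3 in each year:
1973: Sat, 1974: Sun, 1975: Mon, 1976: Tue, 1977: Thu, 1978: Fri ✓, 1979: Sat, 1980: Sun, 1981: Tue, 1982: Wed, 1983: Thu, 1984: Fri ✓, 1985: Sun, 1986: Mon, 1987: Tue, 1988: Wed, 1989: Fri ✓, 1990: Sat, 1991: Sun
Fridays: 1978, 1984, 1989.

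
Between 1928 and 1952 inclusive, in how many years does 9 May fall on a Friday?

Day of week of May 9 in each year:
1928: Wed, 1929: Thu, 1930: Fri ✓, 1931: Sat, 1932: Mon, 1933: Tue, 1934: Wed, 1935: Thu, 1936: Sat, 1937: Sun, 1938: Mon, 1939: Tue, 1940: Thu, 1941: Fri ✓, 1942: Sat, 1943: Sun, 1944: Tue, 1945: Wed, 1946: Thu, 1947: Fri ✓, 1948: Sun, 1949: Mon, 1950: Tue, 1951: Wed, 1952: Fri ✓
Fridays: 1930, 1941, 1947, 1952.

4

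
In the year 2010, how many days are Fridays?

53

2010-01-01 is a Friday.
That's 365 days from start to end, counting both.
365 = 7 × 52 + 1, so there are 52 full weeks plus 1 extra day.
Each full week contributes one Friday: 52 so far.
The 1 extra day is Fri — 1 of them qualifies.
Total: 52 + 1 = 53.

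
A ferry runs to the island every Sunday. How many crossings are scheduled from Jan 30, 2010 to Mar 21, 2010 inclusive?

Jan 30, 2010 is a Saturday.
The range spans 51 days (inclusive of both endpoints).
51 = 7 × 7 + 2, so there are 7 full weeks plus 2 extra days.
Each full week contributes one Sunday: 7 so far.
The 2 extra days are Saturday, Sunday — 1 of them qualifies.
Total: 7 + 1 = 8.

8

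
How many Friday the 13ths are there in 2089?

1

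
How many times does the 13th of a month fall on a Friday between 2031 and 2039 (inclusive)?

Friday-the-13ths by year:
2031: Jun
2032: Feb, Aug
2033: May
2034: Jan, Oct
2035: Apr, Jul
2036: Jun
2037: Feb, Mar, Nov
2038: Aug
2039: May

14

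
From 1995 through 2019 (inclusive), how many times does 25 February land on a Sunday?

Day of week of February 25 in each year:
1995: Sat, 1996: Sun ✓, 1997: Tue, 1998: Wed, 1999: Thu, 2000: Fri, 2001: Sun ✓, 2002: Mon, 2003: Tue, 2004: Wed, 2005: Fri, 2006: Sat, 2007: Sun ✓, 2008: Mon, 2009: Wed, 2010: Thu, 2011: Fri, 2012: Sat, 2013: Mon, 2014: Tue, 2015: Wed, 2016: Thu, 2017: Sat, 2018: Sun ✓, 2019: Mon
Sundays: 1996, 2001, 2007, 2018.

4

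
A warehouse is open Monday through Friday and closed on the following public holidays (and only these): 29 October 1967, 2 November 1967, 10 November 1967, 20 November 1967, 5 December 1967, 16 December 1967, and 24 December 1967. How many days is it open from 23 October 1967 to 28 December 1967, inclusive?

45

23 October 1967 is a Monday.
From 23 October 1967 to 28 December 1967 is 67 days inclusive.
67 = 7 × 9 + 4, so there are 9 full weeks plus 4 extra days.
Each full week contributes 5 weekdays (Mon–Fri): 9 × 5 = 45.
The 4 extra days are Mon, Tue, Wed, Thu — 4 of them qualify.
Total: 45 + 4 = 49.
Holidays: 29 October 1967 (Sun); 2 November 1967 (Thu); 10 November 1967 (Fri); 20 November 1967 (Mon); 5 December 1967 (Tue); 16 December 1967 (Sat); 24 December 1967 (Sun).
4 of the 7 holidays fall on weekdays; the rest are weekends and were already excluded.
Business days: 49 − 4 = 45.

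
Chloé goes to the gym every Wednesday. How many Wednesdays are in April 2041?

4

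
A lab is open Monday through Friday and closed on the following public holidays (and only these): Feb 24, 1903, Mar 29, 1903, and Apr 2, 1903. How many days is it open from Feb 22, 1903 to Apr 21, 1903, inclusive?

40

Feb 22, 1903 is a Sunday.
That's 59 days from start to end, counting both.
59 = 7 × 8 + 3, so there are 8 full weeks plus 3 extra days.
Each full week contributes 5 weekdays (Mon–Fri): 8 × 5 = 40.
The 3 extra days are Sunday, Monday, Tuesday — 2 of them qualify.
Total: 40 + 2 = 42.
Holidays: Feb 24, 1903 (Tue); Mar 29, 1903 (Sun); Apr 2, 1903 (Thu).
2 of the 3 holidays fall on weekdays; the rest are weekends and were already excluded.
Business days: 42 − 2 = 40.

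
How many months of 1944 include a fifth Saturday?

5

A month has five Saturdays exactly when Saturday falls within its first (length − 28) days.
Jan: 31 days, starts Sat → 5 of Sat, Sun, Mon ✓
Feb: 29 days, starts Tue → 5 of Tue
Mar: 31 days, starts Wed → 5 of Wed, Thu, Fri
Apr: 30 days, starts Sat → 5 of Sat, Sun ✓
May: 31 days, starts Mon → 5 of Mon, Tue, Wed
Jun: 30 days, starts Thu → 5 of Thu, Fri
Jul: 31 days, starts Sat → 5 of Sat, Sun, Mon ✓
Aug: 31 days, starts Tue → 5 of Tue, Wed, Thu
Sep: 30 days, starts Fri → 5 of Fri, Sat ✓
Oct: 31 days, starts Sun → 5 of Sun, Mon, Tue
Nov: 30 days, starts Wed → 5 of Wed, Thu
Dec: 31 days, starts Fri → 5 of Fri, Sat, Sun ✓
Months with five Saturdays: Jan, Apr, Jul, Sep, Dec.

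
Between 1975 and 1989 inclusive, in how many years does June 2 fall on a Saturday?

2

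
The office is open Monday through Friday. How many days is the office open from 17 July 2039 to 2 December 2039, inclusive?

100

17 July 2039 is a Sunday.
That's 139 days from start to end, counting both.
139 = 7 × 19 + 6, so there are 19 full weeks plus 6 extra days.
Each full week contributes 5 weekdays (Mon–Fri): 19 × 5 = 95.
The 6 extra days are Sunday, Monday, Tuesday, Wednesday, Thursday, Friday — 5 of them qualify.
Total: 95 + 5 = 100.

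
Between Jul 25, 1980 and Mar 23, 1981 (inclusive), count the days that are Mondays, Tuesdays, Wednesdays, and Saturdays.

Jul 25, 1980 is a Friday.
From Jul 25, 1980 to Mar 23, 1981 is 242 days inclusive.
242 = 7 × 34 + 4, so there are 34 full weeks plus 4 extra days.
Each full week contributes 4 days from the set (Mon, Tue, Wed, Sat): 34 × 4 = 136.
The 4 extra days are Friday, Saturday, Sunday, Monday — 2 of them qualify.
Total: 136 + 2 = 138.

138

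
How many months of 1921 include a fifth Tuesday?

4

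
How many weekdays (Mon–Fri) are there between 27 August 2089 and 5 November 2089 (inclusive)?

27 August 2089 is a Saturday.
The range spans 71 days (inclusive of both endpoints).
71 = 7 × 10 + 1, so there are 10 full weeks plus 1 extra day.
Each full week contributes 5 weekdays (Mon–Fri): 10 × 5 = 50.
The 1 extra day is Sat — none qualify.
Total: 50 + 0 = 50.

50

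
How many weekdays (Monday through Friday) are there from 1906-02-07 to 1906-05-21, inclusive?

1906-02-07 is a Wednesday.
The range spans 104 days (inclusive of both endpoints).
104 = 7 × 14 + 6, so there are 14 full weeks plus 6 extra days.
Each full week contributes 5 weekdays (Mon–Fri): 14 × 5 = 70.
The 6 extra days are Wednesday, Thursday, Friday, Saturday, Sunday, Monday — 4 of them qualify.
Total: 70 + 4 = 74.

74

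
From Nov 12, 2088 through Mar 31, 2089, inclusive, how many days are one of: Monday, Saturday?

Nov 12, 2088 is a Friday.
That's 140 days from start to end, counting both.
140 = 7 × 20, so the span is exactly 20 full weeks.
Each full week contributes 2 days from the set (Mon, Sat): 20 × 2 = 40.

40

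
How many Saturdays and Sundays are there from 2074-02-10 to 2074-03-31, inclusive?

2074-02-10 is a Saturday.
From 2074-02-10 to 2074-03-31 is 50 days inclusive.
50 = 7 × 7 + 1, so there are 7 full weeks plus 1 extra day.
Each full week contributes 2 weekend days (Sat, Sun): 7 × 2 = 14.
The 1 extra day is Sat — 1 of them qualifies.
Total: 14 + 1 = 15.

15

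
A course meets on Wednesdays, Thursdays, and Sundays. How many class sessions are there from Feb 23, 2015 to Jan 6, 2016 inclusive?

Feb 23, 2015 is a Monday.
From Feb 23, 2015 to Jan 6, 2016 is 318 days inclusive.
318 = 7 × 45 + 3, so there are 45 full weeks plus 3 extra days.
Each full week contributes 3 days from the set (Wed, Thu, Sun): 45 × 3 = 135.
The 3 extra days are Monday, Tuesday, Wednesday — 1 of them qualifies.
Total: 135 + 1 = 136.

136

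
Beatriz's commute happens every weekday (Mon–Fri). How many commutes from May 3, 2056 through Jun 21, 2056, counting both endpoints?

36 weekdays

May 3, 2056 is a Wednesday.
That's 50 days from start to end, counting both.
50 = 7 × 7 + 1, so there are 7 full weeks plus 1 extra day.
Each full week contributes 5 weekdays (Mon–Fri): 7 × 5 = 35.
The 1 extra day is Wednesday — 1 of them qualifies.
Total: 35 + 1 = 36.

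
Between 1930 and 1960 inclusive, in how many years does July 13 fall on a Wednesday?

5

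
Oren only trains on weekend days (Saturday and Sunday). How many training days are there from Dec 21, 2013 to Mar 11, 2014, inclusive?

24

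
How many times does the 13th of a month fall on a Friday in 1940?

2

The 13th falls on a Friday when the month's 13th has weekday Fri.
Jan 13 is Sat; Feb 13 is Tue; Mar 13 is Wed; Apr 13 is Sat; May 13 is Mon; Jun 13 is Thu; Jul 13 is Sat; Aug 13 is Tue; Sep 13 is Fri ✓; Oct 13 is Sun; Nov 13 is Wed; Dec 13 is Fri ✓.
Friday the 13ths: Sep, Dec.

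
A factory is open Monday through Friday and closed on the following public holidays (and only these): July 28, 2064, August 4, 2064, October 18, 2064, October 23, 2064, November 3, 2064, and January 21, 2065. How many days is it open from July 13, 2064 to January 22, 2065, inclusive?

July 13, 2064 is a Sunday.
The range spans 194 days (inclusive of both endpoints).
194 = 7 × 27 + 5, so there are 27 full weeks plus 5 extra days.
Each full week contributes 5 weekdays (Mon–Fri): 27 × 5 = 135.
The 5 extra days are Sun, Mon, Tue, Wed, Thu — 4 of them qualify.
Total: 135 + 4 = 139.
Holidays: July 28, 2064 (Mon); August 4, 2064 (Mon); October 18, 2064 (Sat); October 23, 2064 (Thu); November 3, 2064 (Mon); January 21, 2065 (Wed).
5 of the 6 holidays fall on weekdays; the rest are weekends and were already excluded.
Business days: 139 − 5 = 134.

134 working days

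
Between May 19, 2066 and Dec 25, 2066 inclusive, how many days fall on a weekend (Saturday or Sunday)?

May 19, 2066 is a Wednesday.
The range spans 221 days (inclusive of both endpoints).
221 = 7 × 31 + 4, so there are 31 full weeks plus 4 extra days.
Each full week contributes 2 weekend days (Sat, Sun): 31 × 2 = 62.
The 4 extra days are Wednesday, Thursday, Friday, Saturday — 1 of them qualifies.
Total: 62 + 1 = 63.

63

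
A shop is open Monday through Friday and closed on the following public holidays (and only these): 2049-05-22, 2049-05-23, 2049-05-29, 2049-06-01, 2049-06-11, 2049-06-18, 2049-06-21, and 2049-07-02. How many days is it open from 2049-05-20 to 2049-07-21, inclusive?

40 business days

2049-05-20 is a Thursday.
That's 63 days from start to end, counting both.
63 = 7 × 9, so the span is exactly 9 full weeks.
Each full week contributes 5 weekdays (Mon–Fri): 9 × 5 = 45.
Total: 45.
Holidays: 2049-05-22 (Sat); 2049-05-23 (Sun); 2049-05-29 (Sat); 2049-06-01 (Tue); 2049-06-11 (Fri); 2049-06-18 (Fri); 2049-06-21 (Mon); 2049-07-02 (Fri).
5 of the 8 holidays fall on weekdays; the rest are weekends and were already excluded.
Business days: 45 − 5 = 40.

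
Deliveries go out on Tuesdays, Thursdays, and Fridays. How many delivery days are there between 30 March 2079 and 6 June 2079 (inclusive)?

30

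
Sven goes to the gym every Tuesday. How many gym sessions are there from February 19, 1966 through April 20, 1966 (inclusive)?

9 Tuesdays

February 19, 1966 is a Saturday.
That's 61 days from start to end, counting both.
61 = 7 × 8 + 5, so there are 8 full weeks plus 5 extra days.
Each full week contributes one Tuesday: 8 so far.
The 5 extra days are Saturday, Sunday, Monday, Tuesday, Wednesday — 1 of them qualifies.
Total: 8 + 1 = 9.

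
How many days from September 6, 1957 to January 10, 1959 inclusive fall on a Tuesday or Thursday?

140

September 6, 1957 is a Friday.
The range spans 492 days (inclusive of both endpoints).
492 = 7 × 70 + 2, so there are 70 full weeks plus 2 extra days.
Each full week contributes 2 days from the set (Tue, Thu): 70 × 2 = 140.
The 2 extra days are Friday, Saturday — none qualify.
Total: 140 + 0 = 140.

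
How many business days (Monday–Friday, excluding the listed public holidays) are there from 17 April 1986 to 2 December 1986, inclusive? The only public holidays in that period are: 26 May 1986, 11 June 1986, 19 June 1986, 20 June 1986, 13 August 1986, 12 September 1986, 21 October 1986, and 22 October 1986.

17 April 1986 is a Thursday.
The range spans 230 days (inclusive of both endpoints).
230 = 7 × 32 + 6, so there are 32 full weeks plus 6 extra days.
Each full week contributes 5 weekdays (Mon–Fri): 32 × 5 = 160.
The 6 extra days are Thursday, Friday, Saturday, Sunday, Monday, Tuesday — 4 of them qualify.
Total: 160 + 4 = 164.
Holidays: 26 May 1986 (Mon); 11 June 1986 (Wed); 19 June 1986 (Thu); 20 June 1986 (Fri); 13 August 1986 (Wed); 12 September 1986 (Fri); 21 October 1986 (Tue); 22 October 1986 (Wed).
All 8 holidays fall on weekdays, so subtract 8.
Business days: 164 − 8 = 156.

156 business days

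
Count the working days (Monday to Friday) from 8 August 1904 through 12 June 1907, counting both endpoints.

8 August 1904 is a Monday.
The range spans 1039 days (inclusive of both endpoints).
1039 = 7 × 148 + 3, so there are 148 full weeks plus 3 extra days.
Each full week contributes 5 weekdays (Mon–Fri): 148 × 5 = 740.
The 3 extra days are Monday, Tuesday, Wednesday — 3 of them qualify.
Total: 740 + 3 = 743.

743 weekdays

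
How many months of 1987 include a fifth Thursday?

A month has five Thursdays exactly when Thursday falls within its first (length − 28) days.
Jan: 31 days, starts Thu → 5 of Thu, Fri, Sat ✓
Feb: 28 days, starts Sun → 5 of (none)
Mar: 31 days, starts Sun → 5 of Sun, Mon, Tue
Apr: 30 days, starts Wed → 5 of Wed, Thu ✓
May: 31 days, starts Fri → 5 of Fri, Sat, Sun
Jun: 30 days, starts Mon → 5 of Mon, Tue
Jul: 31 days, starts Wed → 5 of Wed, Thu, Fri ✓
Aug: 31 days, starts Sat → 5 of Sat, Sun, Mon
Sep: 30 days, starts Tue → 5 of Tue, Wed
Oct: 31 days, starts Thu → 5 of Thu, Fri, Sat ✓
Nov: 30 days, starts Sun → 5 of Sun, Mon
Dec: 31 days, starts Tue → 5 of Tue, Wed, Thu ✓
Months with five Thursdays: Jan, Apr, Jul, Oct, Dec.

5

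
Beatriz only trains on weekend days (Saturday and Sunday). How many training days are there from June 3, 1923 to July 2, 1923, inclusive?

June 3, 1923 is a Sunday.
That's 30 days from start to end, counting both.
30 = 7 × 4 + 2, so there are 4 full weeks plus 2 extra days.
Each full week contributes 2 weekend days (Sat, Sun): 4 × 2 = 8.
The 2 extra days are Sun, Mon — 1 of them qualifies.
Total: 8 + 1 = 9.

9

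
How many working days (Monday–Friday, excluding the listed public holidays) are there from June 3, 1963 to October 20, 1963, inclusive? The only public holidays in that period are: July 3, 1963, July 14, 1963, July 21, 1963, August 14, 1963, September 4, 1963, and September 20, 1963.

96 working days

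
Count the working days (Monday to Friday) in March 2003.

2003-03-01 is a Saturday.
That's 31 days from start to end, counting both.
31 = 7 × 4 + 3, so there are 4 full weeks plus 3 extra days.
Each full week contributes 5 weekdays (Mon–Fri): 4 × 5 = 20.
The 3 extra days are Saturday, Sunday, Monday — 1 of them qualifies.
Total: 20 + 1 = 21.

21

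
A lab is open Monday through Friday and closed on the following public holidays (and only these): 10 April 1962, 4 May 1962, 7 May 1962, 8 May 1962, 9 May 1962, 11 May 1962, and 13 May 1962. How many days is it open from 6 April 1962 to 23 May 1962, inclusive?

6 April 1962 is a Friday.
That's 48 days from start to end, counting both.
48 = 7 × 6 + 6, so there are 6 full weeks plus 6 extra days.
Each full week contributes 5 weekdays (Mon–Fri): 6 × 5 = 30.
The 6 extra days are Fri, Sat, Sun, Mon, Tue, Wed — 4 of them qualify.
Total: 30 + 4 = 34.
Holidays: 10 April 1962 (Tue); 4 May 1962 (Fri); 7 May 1962 (Mon); 8 May 1962 (Tue); 9 May 1962 (Wed); 11 May 1962 (Fri); 13 May 1962 (Sun).
6 of the 7 holidays fall on weekdays; the rest are weekends and were already excluded.
Business days: 34 − 6 = 28.

28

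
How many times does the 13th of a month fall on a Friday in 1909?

The 13th falls on a Friday when the month's 13th has weekday Fri.
Jan 13 is Wed; Feb 13 is Sat; Mar 13 is Sat; Apr 13 is Tue; May 13 is Thu; Jun 13 is Sun; Jul 13 is Tue; Aug 13 is Fri ✓; Sep 13 is Mon; Oct 13 is Wed; Nov 13 is Sat; Dec 13 is Mon.
Friday the 13ths: Aug.

1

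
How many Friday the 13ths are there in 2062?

2

The 13th falls on a Friday when the month's 13th has weekday Fri.
Jan 13 is Fri ✓; Feb 13 is Mon; Mar 13 is Mon; Apr 13 is Thu; May 13 is Sat; Jun 13 is Tue; Jul 13 is Thu; Aug 13 is Sun; Sep 13 is Wed; Oct 13 is Fri ✓; Nov 13 is Mon; Dec 13 is Wed.
Friday the 13ths: Jan, Oct.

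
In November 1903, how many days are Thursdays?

4

November 1, 1903 is a Sunday.
That's 30 days from start to end, counting both.
30 = 7 × 4 + 2, so there are 4 full weeks plus 2 extra days.
Each full week contributes one Thursday: 4 so far.
The 2 extra days are Sun, Mon — none qualify.
Total: 4 + 0 = 4.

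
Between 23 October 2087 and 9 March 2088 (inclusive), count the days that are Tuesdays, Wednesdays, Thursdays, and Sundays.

79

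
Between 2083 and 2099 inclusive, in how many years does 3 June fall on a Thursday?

3

Day of week of June 3 in each year:
2083: Thu ✓, 2084: Sat, 2085: Sun, 2086: Mon, 2087: Tue, 2088: Thu ✓, 2089: Fri, 2090: Sat, 2091: Sun, 2092: Tue, 2093: Wed, 2094: Thu ✓, 2095: Fri, 2096: Sun, 2097: Mon, 2098: Tue, 2099: Wed
Thursdays: 2083, 2088, 2094.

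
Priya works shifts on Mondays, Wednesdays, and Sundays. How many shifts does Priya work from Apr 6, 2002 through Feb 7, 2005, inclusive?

446

Apr 6, 2002 is a Saturday.
The range spans 1039 days (inclusive of both endpoints).
1039 = 7 × 148 + 3, so there are 148 full weeks plus 3 extra days.
Each full week contributes 3 days from the set (Mon, Wed, Sun): 148 × 3 = 444.
The 3 extra days are Sat, Sun, Mon — 2 of them qualify.
Total: 444 + 2 = 446.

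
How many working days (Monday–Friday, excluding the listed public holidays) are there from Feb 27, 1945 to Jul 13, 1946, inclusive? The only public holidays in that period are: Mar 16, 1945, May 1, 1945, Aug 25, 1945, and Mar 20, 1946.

356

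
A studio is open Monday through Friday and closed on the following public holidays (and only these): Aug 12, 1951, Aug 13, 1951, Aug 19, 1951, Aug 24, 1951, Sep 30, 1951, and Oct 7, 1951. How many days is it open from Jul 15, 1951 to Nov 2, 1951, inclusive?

Jul 15, 1951 is a Sunday.
From Jul 15, 1951 to Nov 2, 1951 is 111 days inclusive.
111 = 7 × 15 + 6, so there are 15 full weeks plus 6 extra days.
Each full week contributes 5 weekdays (Mon–Fri): 15 × 5 = 75.
The 6 extra days are Sun, Mon, Tue, Wed, Thu, Fri — 5 of them qualify.
Total: 75 + 5 = 80.
Holidays: Aug 12, 1951 (Sun); Aug 13, 1951 (Mon); Aug 19, 1951 (Sun); Aug 24, 1951 (Fri); Sep 30, 1951 (Sun); Oct 7, 1951 (Sun).
2 of the 6 holidays fall on weekdays; the rest are weekends and were already excluded.
Business days: 80 − 2 = 78.

78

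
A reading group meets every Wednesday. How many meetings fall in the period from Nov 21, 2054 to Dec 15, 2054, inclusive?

Nov 21, 2054 is a Saturday.
The range spans 25 days (inclusive of both endpoints).
25 = 7 × 3 + 4, so there are 3 full weeks plus 4 extra days.
Each full week contributes one Wednesday: 3 so far.
The 4 extra days are Saturday, Sunday, Monday, Tuesday — none qualify.
Total: 3 + 0 = 3.

3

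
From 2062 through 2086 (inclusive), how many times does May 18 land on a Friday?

Day of week of May 18 in each year:
2062: Thu, 2063: Fri ✓, 2064: Sun, 2065: Mon, 2066: Tue, 2067: Wed, 2068: Fri ✓, 2069: Sat, 2070: Sun, 2071: Mon, 2072: Wed, 2073: Thu, 2074: Fri ✓, 2075: Sat, 2076: Mon, 2077: Tue, 2078: Wed, 2079: Thu, 2080: Sat, 2081: Sun, 2082: Mon, 2083: Tue, 2084: Thu, 2085: Fri ✓, 2086: Sat
Fridays: 2063, 2068, 2074, 2085.

4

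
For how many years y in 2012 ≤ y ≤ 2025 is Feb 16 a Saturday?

2

Day of week of February 16 in each year:
2012: Thu, 2013: Sat ✓, 2014: Sun, 2015: Mon, 2016: Tue, 2017: Thu, 2018: Fri, 2019: Sat ✓, 2020: Sun, 2021: Tue, 2022: Wed, 2023: Thu, 2024: Fri, 2025: Sun
Saturdays: 2013, 2019.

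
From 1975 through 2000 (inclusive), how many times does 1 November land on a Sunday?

Day of week of November 1 in each year:
1975: Sat, 1976: Mon, 1977: Tue, 1978: Wed, 1979: Thu, 1980: Sat, 1981: Sun ✓, 1982: Mon, 1983: Tue, 1984: Thu, 1985: Fri, 1986: Sat, 1987: Sun ✓, 1988: Tue, 1989: Wed, 1990: Thu, 1991: Fri, 1992: Sun ✓, 1993: Mon, 1994: Tue, 1995: Wed, 1996: Fri, 1997: Sat, 1998: Sun ✓, 1999: Mon, 2000: Wed
Sundays: 1981, 1987, 1992, 1998.

4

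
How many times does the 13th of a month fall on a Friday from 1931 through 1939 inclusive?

16

Friday-the-13ths by year:
1931: Feb, Mar, Nov
1932: May
1933: Jan, Oct
1934: Apr, Jul
1935: Sep, Dec
1936: Mar, Nov
1937: Aug
1938: May
1939: Jan, Oct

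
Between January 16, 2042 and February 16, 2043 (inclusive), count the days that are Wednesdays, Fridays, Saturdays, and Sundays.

January 16, 2042 is a Thursday.
That's 397 days from start to end, counting both.
397 = 7 × 56 + 5, so there are 56 full weeks plus 5 extra days.
Each full week contributes 4 days from the set (Wed, Fri, Sat, Sun): 56 × 4 = 224.
The 5 extra days are Thursday, Friday, Saturday, Sunday, Monday — 3 of them qualify.
Total: 224 + 3 = 227.

227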